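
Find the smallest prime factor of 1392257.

1392257 is odd.
Digit sum 29, not divisible by 3.
Ends in 7: not divisible by 5.
7: 1392257 = 7·198893 + 6
11: 1392257 = 11·126568 + 9
13: 1392257 = 13·107096 + 9
17: 1392257 = 17·81897 + 8
19: 1392257 = 19·73276 + 13
23: 1392257 = 23·60532 + 21
29: 1392257 = 29·48008 + 25
31: 1392257 = 31·44911 + 16
37: 1392257 = 37·37628 + 21
41: 1392257 = 41·33957 + 20
43: 1392257 = 43·32378 + 3
47: 1392257 = 47·29622 + 23
53: 1392257 = 53·26269

53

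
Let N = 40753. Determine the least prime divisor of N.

83

40753 is odd.
Digit sum 19, not divisible by 3.
Ends in 3: not divisible by 5.
7: 40753 = 7·5821 + 6
11: 40753 = 11·3704 + 9
13: 40753 = 13·3134 + 11
17: 40753 = 17·2397 + 4
19: 40753 = 19·2144 + 17
23: 40753 = 23·1771 + 20
29: 40753 = 29·1405 + 8
31: 40753 = 31·1314 + 19
37: 40753 = 37·1101 + 16
41: 40753 = 41·993 + 40
43: 40753 = 43·947 + 32
47: 40753 = 47·867 + 4
53: 40753 = 53·768 + 49
59: 40753 = 59·690 + 43
61: 40753 = 61·668 + 5
67: 40753 = 67·608 + 17
71: 40753 = 71·573 + 70
73: 40753 = 73·558 + 19
79: 40753 = 79·515 + 68
83: 40753 = 83·491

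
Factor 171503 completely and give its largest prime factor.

89

171503 = 41 · 4183
4183 = 47 · 89
89 is prime.
So 171503 = 41 · 47 · 89; the largest prime factor is 89.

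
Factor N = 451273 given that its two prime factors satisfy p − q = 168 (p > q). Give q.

Since p = q + 168, we have 451273 = q(q + 168), so q² + 168q − 451273 = 0.
Discriminant: 168² + 4·451273 = 28224 + 1805092 = 1833316; √1833316 = 1354.
q = (−168 + 1354)/2 = 593, and p = q + 168 = 761.
Check: 593 · 761 = 451273.

593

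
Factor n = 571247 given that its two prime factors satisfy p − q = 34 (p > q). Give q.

739

Since p = q + 34, we have 571247 = q(q + 34), so q² + 34q − 571247 = 0.
Discriminant: 34² + 4·571247 = 1156 + 2284988 = 2286144; √2286144 = 1512.
q = (−34 + 1512)/2 = 739, and p = q + 34 = 773.
Check: 739 · 773 = 571247.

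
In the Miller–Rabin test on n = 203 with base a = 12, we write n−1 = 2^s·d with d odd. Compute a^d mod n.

157

203 − 1 = 202 = 2^1 · 101, so d = 101.
12^1 ≡ 12 (mod 203)
12^2 ≡ 12^2 = 144 ≡ 144 (mod 203)
12^4 ≡ 144^2 = 20736 ≡ 30 (mod 203)
12^8 ≡ 30^2 = 900 ≡ 88 (mod 203)
12^16 ≡ 88^2 = 7744 ≡ 30 (mod 203)
12^32 ≡ 30^2 = 900 ≡ 88 (mod 203)
12^64 ≡ 88^2 = 7744 ≡ 30 (mod 203)
101 = 64 + 32 + 4 + 1 in binary powers of 2.
So 12^101 ≡ 30 · 88 · 30 · 12 ≡ 157 (mod 203).
Squaring chain: 157; never reaches −1, so base 12 is a Miller–Rabin witness that 203 is composite.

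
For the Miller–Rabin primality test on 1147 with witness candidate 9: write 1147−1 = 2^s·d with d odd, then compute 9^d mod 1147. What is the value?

1147 − 1 = 1146 = 2^1 · 573, so d = 573.
9^1 ≡ 9 (mod 1147)
9^2 ≡ 9^2 = 81 ≡ 81 (mod 1147)
9^4 ≡ 81^2 = 6561 ≡ 826 (mod 1147)
9^8 ≡ 826^2 = 682276 ≡ 958 (mod 1147)
9^16 ≡ 958^2 = 917764 ≡ 164 (mod 1147)
9^32 ≡ 164^2 = 26896 ≡ 515 (mod 1147)
9^64 ≡ 515^2 = 265225 ≡ 268 (mod 1147)
9^128 ≡ 268^2 = 71824 ≡ 710 (mod 1147)
9^256 ≡ 710^2 = 504100 ≡ 567 (mod 1147)
9^512 ≡ 567^2 = 321489 ≡ 329 (mod 1147)
573 = 512 + 32 + 16 + 8 + 4 + 1 in binary powers of 2.
So 9^573 ≡ 329 · 515 · 164 · 958 · 826 · 9 ≡ 47 (mod 1147).
Squaring chain: 47; never reaches −1, so base 9 is a Miller–Rabin witness that 1147 is composite.

47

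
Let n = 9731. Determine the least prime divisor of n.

37

9731 is odd.
Digit sum 20, not divisible by 3.
Ends in 1: not divisible by 5.
7: 9731 = 7·1390 + 1
11: 9731 = 11·884 + 7
13: 9731 = 13·748 + 7
17: 9731 = 17·572 + 7
19: 9731 = 19·512 + 3
23: 9731 = 23·423 + 2
29: 9731 = 29·335 + 16
31: 9731 = 31·313 + 28
37: 9731 = 37·263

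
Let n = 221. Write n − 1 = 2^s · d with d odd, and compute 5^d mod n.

112

221 − 1 = 220 = 2^2 · 55, so d = 55.
5^1 ≡ 5 (mod 221)
5^2 ≡ 5^2 = 25 ≡ 25 (mod 221)
5^4 ≡ 25^2 = 625 ≡ 183 (mod 221)
5^8 ≡ 183^2 = 33489 ≡ 118 (mod 221)
5^16 ≡ 118^2 = 13924 ≡ 1 (mod 221)
5^32 ≡ 1^2 = 1 ≡ 1 (mod 221)
55 = 32 + 16 + 4 + 2 + 1 in binary powers of 2.
So 5^55 ≡ 1 · 1 · 183 · 25 · 5 ≡ 112 (mod 221).
Squaring chain: 112 → 168; never reaches −1, so base 5 is a Miller–Rabin witness that 221 is composite.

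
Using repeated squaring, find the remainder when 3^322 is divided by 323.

264

3^1 ≡ 3 (mod 323)
3^2 ≡ 3^2 = 9 ≡ 9 (mod 323)
3^4 ≡ 9^2 = 81 ≡ 81 (mod 323)
3^8 ≡ 81^2 = 6561 ≡ 101 (mod 323)
3^16 ≡ 101^2 = 10201 ≡ 188 (mod 323)
3^32 ≡ 188^2 = 35344 ≡ 137 (mod 323)
3^64 ≡ 137^2 = 18769 ≡ 35 (mod 323)
3^128 ≡ 35^2 = 1225 ≡ 256 (mod 323)
3^256 ≡ 256^2 = 65536 ≡ 290 (mod 323)
322 = 256 + 64 + 2 in binary powers of 2.
So 3^322 ≡ 290 · 35 · 9 ≡ 264 (mod 323).
Since 264 ≠ 1, base 3 is a Fermat witness: 323 is composite.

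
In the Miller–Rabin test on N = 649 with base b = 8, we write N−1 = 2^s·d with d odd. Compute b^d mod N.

514

649 − 1 = 648 = 2^3 · 81, so d = 81.
8^1 ≡ 8 (mod 649)
8^2 ≡ 8^2 = 64 ≡ 64 (mod 649)
8^4 ≡ 64^2 = 4096 ≡ 202 (mod 649)
8^8 ≡ 202^2 = 40804 ≡ 566 (mod 649)
8^16 ≡ 566^2 = 320356 ≡ 399 (mod 649)
8^32 ≡ 399^2 = 159201 ≡ 196 (mod 649)
8^64 ≡ 196^2 = 38416 ≡ 125 (mod 649)
81 = 64 + 16 + 1 in binary powers of 2.
So 8^81 ≡ 125 · 399 · 8 ≡ 514 (mod 649).
Squaring chain: 514 → 53 → 213; never reaches −1, so base 8 is a Miller–Rabin witness that 649 is composite.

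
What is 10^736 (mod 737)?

23

10^1 ≡ 10 (mod 737)
10^2 ≡ 10^2 = 100 ≡ 100 (mod 737)
10^4 ≡ 100^2 = 10000 ≡ 419 (mod 737)
10^8 ≡ 419^2 = 175561 ≡ 155 (mod 737)
10^16 ≡ 155^2 = 24025 ≡ 441 (mod 737)
10^32 ≡ 441^2 = 194481 ≡ 650 (mod 737)
10^64 ≡ 650^2 = 422500 ≡ 199 (mod 737)
10^128 ≡ 199^2 = 39601 ≡ 540 (mod 737)
10^256 ≡ 540^2 = 291600 ≡ 485 (mod 737)
10^512 ≡ 485^2 = 235225 ≡ 122 (mod 737)
736 = 512 + 128 + 64 + 32 in binary powers of 2.
So 10^736 ≡ 122 · 540 · 199 · 650 ≡ 23 (mod 737).
Since 23 ≠ 1, base 10 is a Fermat witness: 737 is composite.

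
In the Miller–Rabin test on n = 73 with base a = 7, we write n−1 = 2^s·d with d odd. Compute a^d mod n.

10

73 − 1 = 72 = 2^3 · 9, so d = 9.
7^1 ≡ 7 (mod 73)
7^2 ≡ 7^2 = 49 ≡ 49 (mod 73)
7^4 ≡ 49^2 = 2401 ≡ 65 (mod 73)
7^8 ≡ 65^2 = 4225 ≡ 64 (mod 73)
9 = 8 + 1 in binary powers of 2.
So 7^9 ≡ 64 · 7 ≡ 10 (mod 73).
Squaring chain: 10 → 27 → 72; reaches −1, so base 7 does not prove 73 composite.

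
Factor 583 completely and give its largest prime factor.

583 = 11 · 53
53 is prime.
So 583 = 11 · 53; the largest prime factor is 53.

53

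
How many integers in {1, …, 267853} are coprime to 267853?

Factor: 267853 = 41 · 47 · 139.
φ(267853) = (41−1) · (47−1) · (139−1) = 40 · 46 · 138 = 253920.

253920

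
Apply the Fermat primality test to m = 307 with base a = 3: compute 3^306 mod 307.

1

3^1 ≡ 3 (mod 307)
3^2 ≡ 3^2 = 9 ≡ 9 (mod 307)
3^4 ≡ 9^2 = 81 ≡ 81 (mod 307)
3^8 ≡ 81^2 = 6561 ≡ 114 (mod 307)
3^16 ≡ 114^2 = 12996 ≡ 102 (mod 307)
3^32 ≡ 102^2 = 10404 ≡ 273 (mod 307)
3^64 ≡ 273^2 = 74529 ≡ 235 (mod 307)
3^128 ≡ 235^2 = 55225 ≡ 272 (mod 307)
3^256 ≡ 272^2 = 73984 ≡ 304 (mod 307)
306 = 256 + 32 + 16 + 2 in binary powers of 2.
So 3^306 ≡ 304 · 273 · 102 · 9 ≡ 1 (mod 307).
Since the result is 1, base 3 gives no evidence that 307 is composite.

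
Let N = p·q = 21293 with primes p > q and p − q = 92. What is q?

107

Since p = q + 92, we have 21293 = q(q + 92), so q² + 92q − 21293 = 0.
Discriminant: 92² + 4·21293 = 8464 + 85172 = 93636; √93636 = 306.
q = (−92 + 306)/2 = 107, and p = q + 92 = 199.
Check: 107 · 199 = 21293.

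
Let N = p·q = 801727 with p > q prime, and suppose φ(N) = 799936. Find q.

863

φ(n) = (p−1)(q−1) = n − (p+q) + 1, so p + q = 801727 − 799936 + 1 = 1792.
p and q are the roots of t² − 1792t + 801727 = 0.
Discriminant: 1792² − 4·801727 = 3211264 − 3206908 = 4356; √4356 = 66.
q = (1792 − 66)/2 = 863, p = (1792 + 66)/2 = 929.
Check: 863 · 929 = 801727.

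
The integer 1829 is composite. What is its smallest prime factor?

1829 is odd.
Digit sum 20, not divisible by 3.
Ends in 9: not divisible by 5.
7: 1829 = 7·261 + 2
11: 1829 = 11·166 + 3
13: 1829 = 13·140 + 9
17: 1829 = 17·107 + 10
19: 1829 = 19·96 + 5
23: 1829 = 23·79 + 12
29: 1829 = 29·63 + 2
31: 1829 = 31·59

31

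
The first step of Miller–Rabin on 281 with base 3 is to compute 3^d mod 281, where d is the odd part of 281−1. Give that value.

281 − 1 = 280 = 2^3 · 35, so d = 35.
3^1 ≡ 3 (mod 281)
3^2 ≡ 3^2 = 9 ≡ 9 (mod 281)
3^4 ≡ 9^2 = 81 ≡ 81 (mod 281)
3^8 ≡ 81^2 = 6561 ≡ 98 (mod 281)
3^16 ≡ 98^2 = 9604 ≡ 50 (mod 281)
3^32 ≡ 50^2 = 2500 ≡ 252 (mod 281)
35 = 32 + 2 + 1 in binary powers of 2.
So 3^35 ≡ 252 · 9 · 3 ≡ 60 (mod 281).
Squaring chain: 60 → 228 → 280; reaches −1, so base 3 does not prove 281 composite.

60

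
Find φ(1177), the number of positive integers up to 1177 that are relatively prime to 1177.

Factor: 1177 = 11 · 107.
φ(1177) = (11−1) · (107−1) = 10 · 106 = 1060.

1060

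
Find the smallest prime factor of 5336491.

59

5336491 is odd.
Digit sum 31, not divisible by 3.
Ends in 1: not divisible by 5.
7: 5336491 = 7·762355 + 6
11: 5336491 = 11·485135 + 6
13: 5336491 = 13·410499 + 4
17: 5336491 = 17·313911 + 4
19: 5336491 = 19·280867 + 18
23: 5336491 = 23·232021 + 8
29: 5336491 = 29·184016 + 27
31: 5336491 = 31·172144 + 27
37: 5336491 = 37·144229 + 18
41: 5336491 = 41·130158 + 13
43: 5336491 = 43·124104 + 19
47: 5336491 = 47·113542 + 17
53: 5336491 = 53·100688 + 27
59: 5336491 = 59·90449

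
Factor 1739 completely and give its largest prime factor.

1739 = 37 · 47
47 is prime.
So 1739 = 37 · 47; the largest prime factor is 47.

47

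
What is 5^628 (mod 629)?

5^1 ≡ 5 (mod 629)
5^2 ≡ 5^2 = 25 ≡ 25 (mod 629)
5^4 ≡ 25^2 = 625 ≡ 625 (mod 629)
5^8 ≡ 625^2 = 390625 ≡ 16 (mod 629)
5^16 ≡ 16^2 = 256 ≡ 256 (mod 629)
5^32 ≡ 256^2 = 65536 ≡ 120 (mod 629)
5^64 ≡ 120^2 = 14400 ≡ 562 (mod 629)
5^128 ≡ 562^2 = 315844 ≡ 86 (mod 629)
5^256 ≡ 86^2 = 7396 ≡ 477 (mod 629)
5^512 ≡ 477^2 = 227529 ≡ 460 (mod 629)
628 = 512 + 64 + 32 + 16 + 4 in binary powers of 2.
So 5^628 ≡ 460 · 562 · 120 · 256 · 625 ≡ 404 (mod 629).
Since 404 ≠ 1, base 5 is a Fermat witness: 629 is composite.

404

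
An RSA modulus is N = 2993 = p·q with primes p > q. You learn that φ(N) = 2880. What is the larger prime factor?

73

φ(n) = (p−1)(q−1) = n − (p+q) + 1, so p + q = 2993 − 2880 + 1 = 114.
p and q are the roots of t² − 114t + 2993 = 0.
Discriminant: 114² − 4·2993 = 12996 − 11972 = 1024; √1024 = 32.
q = (114 − 32)/2 = 41, p = (114 + 32)/2 = 73.
Check: 41 · 73 = 2993.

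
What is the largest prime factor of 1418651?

1418651 = 13 · 109127
109127 = 29 · 3763
3763 = 53 · 71
71 is prime.
So 1418651 = 13 · 29 · 53 · 71; the largest prime factor is 71.

71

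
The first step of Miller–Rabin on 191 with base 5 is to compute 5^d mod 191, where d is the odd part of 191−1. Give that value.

191 − 1 = 190 = 2^1 · 95, so d = 95.
5^1 ≡ 5 (mod 191)
5^2 ≡ 5^2 = 25 ≡ 25 (mod 191)
5^4 ≡ 25^2 = 625 ≡ 52 (mod 191)
5^8 ≡ 52^2 = 2704 ≡ 30 (mod 191)
5^16 ≡ 30^2 = 900 ≡ 136 (mod 191)
5^32 ≡ 136^2 = 18496 ≡ 160 (mod 191)
5^64 ≡ 160^2 = 25600 ≡ 6 (mod 191)
95 = 64 + 16 + 8 + 4 + 2 + 1 in binary powers of 2.
So 5^95 ≡ 6 · 136 · 30 · 52 · 25 · 5 ≡ 1 (mod 191).
Since 5^d ≡ 1 (mod 191), base 5 does not prove 191 composite.

1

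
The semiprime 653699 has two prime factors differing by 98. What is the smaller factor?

Since p = q + 98, we have 653699 = q(q + 98), so q² + 98q − 653699 = 0.
Discriminant: 98² + 4·653699 = 9604 + 2614796 = 2624400; √2624400 = 1620.
q = (−98 + 1620)/2 = 761, and p = q + 98 = 859.
Check: 761 · 859 = 653699.

761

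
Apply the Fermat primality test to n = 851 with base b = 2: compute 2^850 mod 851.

2^1 ≡ 2 (mod 851)
2^2 ≡ 2^2 = 4 ≡ 4 (mod 851)
2^4 ≡ 4^2 = 16 ≡ 16 (mod 851)
2^8 ≡ 16^2 = 256 ≡ 256 (mod 851)
2^16 ≡ 256^2 = 65536 ≡ 9 (mod 851)
2^32 ≡ 9^2 = 81 ≡ 81 (mod 851)
2^64 ≡ 81^2 = 6561 ≡ 604 (mod 851)
2^128 ≡ 604^2 = 364816 ≡ 588 (mod 851)
2^256 ≡ 588^2 = 345744 ≡ 238 (mod 851)
2^512 ≡ 238^2 = 56644 ≡ 478 (mod 851)
850 = 512 + 256 + 64 + 16 + 2 in binary powers of 2.
So 2^850 ≡ 478 · 238 · 604 · 9 · 4 ≡ 169 (mod 851).
Since 169 ≠ 1, base 2 is a Fermat witness: 851 is composite.

169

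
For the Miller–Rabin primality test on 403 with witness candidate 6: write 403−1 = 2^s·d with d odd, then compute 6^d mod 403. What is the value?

278

403 − 1 = 402 = 2^1 · 201, so d = 201.
6^1 ≡ 6 (mod 403)
6^2 ≡ 6^2 = 36 ≡ 36 (mod 403)
6^4 ≡ 36^2 = 1296 ≡ 87 (mod 403)
6^8 ≡ 87^2 = 7569 ≡ 315 (mod 403)
6^16 ≡ 315^2 = 99225 ≡ 87 (mod 403)
6^32 ≡ 87^2 = 7569 ≡ 315 (mod 403)
6^64 ≡ 315^2 = 99225 ≡ 87 (mod 403)
6^128 ≡ 87^2 = 7569 ≡ 315 (mod 403)
201 = 128 + 64 + 8 + 1 in binary powers of 2.
So 6^201 ≡ 315 · 87 · 315 · 6 ≡ 278 (mod 403).
Squaring chain: 278; never reaches −1, so base 6 is a Miller–Rabin witness that 403 is composite.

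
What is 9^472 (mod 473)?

444

9^1 ≡ 9 (mod 473)
9^2 ≡ 9^2 = 81 ≡ 81 (mod 473)
9^4 ≡ 81^2 = 6561 ≡ 412 (mod 473)
9^8 ≡ 412^2 = 169744 ≡ 410 (mod 473)
9^16 ≡ 410^2 = 168100 ≡ 185 (mod 473)
9^32 ≡ 185^2 = 34225 ≡ 169 (mod 473)
9^64 ≡ 169^2 = 28561 ≡ 181 (mod 473)
9^128 ≡ 181^2 = 32761 ≡ 124 (mod 473)
9^256 ≡ 124^2 = 15376 ≡ 240 (mod 473)
472 = 256 + 128 + 64 + 16 + 8 in binary powers of 2.
So 9^472 ≡ 240 · 124 · 181 · 185 · 410 ≡ 444 (mod 473).
Since 444 ≠ 1, base 9 is a Fermat witness: 473 is composite.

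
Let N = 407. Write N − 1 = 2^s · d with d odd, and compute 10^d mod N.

407 − 1 = 406 = 2^1 · 203, so d = 203.
10^1 ≡ 10 (mod 407)
10^2 ≡ 10^2 = 100 ≡ 100 (mod 407)
10^4 ≡ 100^2 = 10000 ≡ 232 (mod 407)
10^8 ≡ 232^2 = 53824 ≡ 100 (mod 407)
10^16 ≡ 100^2 = 10000 ≡ 232 (mod 407)
10^32 ≡ 232^2 = 53824 ≡ 100 (mod 407)
10^64 ≡ 100^2 = 10000 ≡ 232 (mod 407)
10^128 ≡ 232^2 = 53824 ≡ 100 (mod 407)
203 = 128 + 64 + 8 + 2 + 1 in binary powers of 2.
So 10^203 ≡ 100 · 232 · 100 · 100 · 10 ≡ 285 (mod 407).
Squaring chain: 285; never reaches −1, so base 10 is a Miller–Rabin witness that 407 is composite.

285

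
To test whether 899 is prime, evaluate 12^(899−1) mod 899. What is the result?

12^1 ≡ 12 (mod 899)
12^2 ≡ 12^2 = 144 ≡ 144 (mod 899)
12^4 ≡ 144^2 = 20736 ≡ 59 (mod 899)
12^8 ≡ 59^2 = 3481 ≡ 784 (mod 899)
12^16 ≡ 784^2 = 614656 ≡ 639 (mod 899)
12^32 ≡ 639^2 = 408321 ≡ 175 (mod 899)
12^64 ≡ 175^2 = 30625 ≡ 59 (mod 899)
12^128 ≡ 59^2 = 3481 ≡ 784 (mod 899)
12^256 ≡ 784^2 = 614656 ≡ 639 (mod 899)
12^512 ≡ 639^2 = 408321 ≡ 175 (mod 899)
898 = 512 + 256 + 128 + 2 in binary powers of 2.
So 12^898 ≡ 175 · 639 · 784 · 144 ≡ 231 (mod 899).
Since 231 ≠ 1, base 12 is a Fermat witness: 899 is composite.

231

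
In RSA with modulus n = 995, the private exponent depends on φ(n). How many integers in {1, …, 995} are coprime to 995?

Factor: 995 = 5 · 199.
φ(995) = (5−1) · (199−1) = 4 · 198 = 792.

792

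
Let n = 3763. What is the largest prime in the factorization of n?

3763 = 53 · 71
71 is prime.
So 3763 = 53 · 71; the largest prime factor is 71.

71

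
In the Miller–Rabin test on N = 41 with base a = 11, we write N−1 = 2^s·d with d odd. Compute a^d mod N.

41 − 1 = 40 = 2^3 · 5, so d = 5.
11^1 ≡ 11 (mod 41)
11^2 ≡ 11^2 = 121 ≡ 39 (mod 41)
11^4 ≡ 39^2 = 1521 ≡ 4 (mod 41)
5 = 4 + 1 in binary powers of 2.
So 11^5 ≡ 4 · 11 ≡ 3 (mod 41).
Squaring chain: 3 → 9 → 40; reaches −1, so base 11 does not prove 41 composite.

3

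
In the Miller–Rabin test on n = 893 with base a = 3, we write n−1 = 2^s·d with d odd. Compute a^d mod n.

893 − 1 = 892 = 2^2 · 223, so d = 223.
3^1 ≡ 3 (mod 893)
3^2 ≡ 3^2 = 9 ≡ 9 (mod 893)
3^4 ≡ 9^2 = 81 ≡ 81 (mod 893)
3^8 ≡ 81^2 = 6561 ≡ 310 (mod 893)
3^16 ≡ 310^2 = 96100 ≡ 549 (mod 893)
3^32 ≡ 549^2 = 301401 ≡ 460 (mod 893)
3^64 ≡ 460^2 = 211600 ≡ 852 (mod 893)
3^128 ≡ 852^2 = 725904 ≡ 788 (mod 893)
223 = 128 + 64 + 16 + 8 + 4 + 2 + 1 in binary powers of 2.
So 3^223 ≡ 788 · 852 · 549 · 310 · 81 · 9 · 3 ≡ 173 (mod 893).
Squaring chain: 173 → 460; never reaches −1, so base 3 is a Miller–Rabin witness that 893 is composite.

173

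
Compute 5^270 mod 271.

1

5^1 ≡ 5 (mod 271)
5^2 ≡ 5^2 = 25 ≡ 25 (mod 271)
5^4 ≡ 25^2 = 625 ≡ 83 (mod 271)
5^8 ≡ 83^2 = 6889 ≡ 114 (mod 271)
5^16 ≡ 114^2 = 12996 ≡ 259 (mod 271)
5^32 ≡ 259^2 = 67081 ≡ 144 (mod 271)
5^64 ≡ 144^2 = 20736 ≡ 140 (mod 271)
5^128 ≡ 140^2 = 19600 ≡ 88 (mod 271)
5^256 ≡ 88^2 = 7744 ≡ 156 (mod 271)
270 = 256 + 8 + 4 + 2 in binary powers of 2.
So 5^270 ≡ 156 · 114 · 83 · 25 ≡ 1 (mod 271).
Since the result is 1, base 5 gives no evidence that 271 is composite.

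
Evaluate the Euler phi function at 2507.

Factor: 2507 = 23 · 109.
φ(2507) = (23−1) · (109−1) = 22 · 108 = 2376.

2376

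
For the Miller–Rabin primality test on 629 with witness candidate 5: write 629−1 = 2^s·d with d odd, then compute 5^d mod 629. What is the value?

629 − 1 = 628 = 2^2 · 157, so d = 157.
5^1 ≡ 5 (mod 629)
5^2 ≡ 5^2 = 25 ≡ 25 (mod 629)
5^4 ≡ 25^2 = 625 ≡ 625 (mod 629)
5^8 ≡ 625^2 = 390625 ≡ 16 (mod 629)
5^16 ≡ 16^2 = 256 ≡ 256 (mod 629)
5^32 ≡ 256^2 = 65536 ≡ 120 (mod 629)
5^64 ≡ 120^2 = 14400 ≡ 562 (mod 629)
5^128 ≡ 562^2 = 315844 ≡ 86 (mod 629)
157 = 128 + 16 + 8 + 4 + 1 in binary powers of 2.
So 5^157 ≡ 86 · 256 · 16 · 625 · 5 ≡ 309 (mod 629).
Squaring chain: 309 → 502; never reaches −1, so base 5 is a Miller–Rabin witness that 629 is composite.

309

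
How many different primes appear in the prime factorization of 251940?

251940 = 2^2 · 62985
62985 = 3 · 20995
20995 = 5 · 4199
4199 = 13 · 323
323 = 17 · 19
251940 = 2^2 · 3 · 5 · 13 · 17 · 19, which has 6 distinct prime factors.

6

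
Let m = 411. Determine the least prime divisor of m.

411 is odd.
Digit sum 6, divisible by 3.

3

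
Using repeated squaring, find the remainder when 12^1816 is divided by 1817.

12^1 ≡ 12 (mod 1817)
12^2 ≡ 12^2 = 144 ≡ 144 (mod 1817)
12^4 ≡ 144^2 = 20736 ≡ 749 (mod 1817)
12^8 ≡ 749^2 = 561001 ≡ 1365 (mod 1817)
12^16 ≡ 1365^2 = 1863225 ≡ 800 (mod 1817)
12^32 ≡ 800^2 = 640000 ≡ 416 (mod 1817)
12^64 ≡ 416^2 = 173056 ≡ 441 (mod 1817)
12^128 ≡ 441^2 = 194481 ≡ 62 (mod 1817)
12^256 ≡ 62^2 = 3844 ≡ 210 (mod 1817)
12^512 ≡ 210^2 = 44100 ≡ 492 (mod 1817)
12^1024 ≡ 492^2 = 242064 ≡ 403 (mod 1817)
1816 = 1024 + 512 + 256 + 16 + 8 in binary powers of 2.
So 12^1816 ≡ 403 · 492 · 210 · 800 · 1365 ≡ 1553 (mod 1817).
Since 1553 ≠ 1, base 12 is a Fermat witness: 1817 is composite.

1553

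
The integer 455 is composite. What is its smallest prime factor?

455 is odd.
Digit sum 14, not divisible by 3.
Ends in 5: divisible by 5.

5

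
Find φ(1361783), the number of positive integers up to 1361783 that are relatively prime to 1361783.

Factor: 1361783 = 97 · 101 · 139.
φ(1361783) = (97−1) · (101−1) · (139−1) = 96 · 100 · 138 = 1324800.

1324800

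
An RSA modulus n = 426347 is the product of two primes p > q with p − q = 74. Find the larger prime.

691

Since p = q + 74, we have 426347 = q(q + 74), so q² + 74q − 426347 = 0.
Discriminant: 74² + 4·426347 = 5476 + 1705388 = 1710864; √1710864 = 1308.
q = (−74 + 1308)/2 = 617, and p = q + 74 = 691.
Check: 617 · 691 = 426347.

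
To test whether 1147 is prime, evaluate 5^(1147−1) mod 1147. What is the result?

5^1 ≡ 5 (mod 1147)
5^2 ≡ 5^2 = 25 ≡ 25 (mod 1147)
5^4 ≡ 25^2 = 625 ≡ 625 (mod 1147)
5^8 ≡ 625^2 = 390625 ≡ 645 (mod 1147)
5^16 ≡ 645^2 = 416025 ≡ 811 (mod 1147)
5^32 ≡ 811^2 = 657721 ≡ 490 (mod 1147)
5^64 ≡ 490^2 = 240100 ≡ 377 (mod 1147)
5^128 ≡ 377^2 = 142129 ≡ 1048 (mod 1147)
5^256 ≡ 1048^2 = 1098304 ≡ 625 (mod 1147)
5^512 ≡ 625^2 = 390625 ≡ 645 (mod 1147)
5^1024 ≡ 645^2 = 416025 ≡ 811 (mod 1147)
1146 = 1024 + 64 + 32 + 16 + 8 + 2 in binary powers of 2.
So 5^1146 ≡ 811 · 377 · 490 · 811 · 645 · 25 ≡ 249 (mod 1147).
Since 249 ≠ 1, base 5 is a Fermat witness: 1147 is composite.

249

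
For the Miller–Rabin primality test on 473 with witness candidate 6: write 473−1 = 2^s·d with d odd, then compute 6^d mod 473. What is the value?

79

473 − 1 = 472 = 2^3 · 59, so d = 59.
6^1 ≡ 6 (mod 473)
6^2 ≡ 6^2 = 36 ≡ 36 (mod 473)
6^4 ≡ 36^2 = 1296 ≡ 350 (mod 473)
6^8 ≡ 350^2 = 122500 ≡ 466 (mod 473)
6^16 ≡ 466^2 = 217156 ≡ 49 (mod 473)
6^32 ≡ 49^2 = 2401 ≡ 36 (mod 473)
59 = 32 + 16 + 8 + 2 + 1 in binary powers of 2.
So 6^59 ≡ 36 · 49 · 466 · 36 · 6 ≡ 79 (mod 473).
Squaring chain: 79 → 92 → 423; never reaches −1, so base 6 is a Miller–Rabin witness that 473 is composite.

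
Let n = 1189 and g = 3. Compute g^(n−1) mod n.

3^1 ≡ 3 (mod 1189)
3^2 ≡ 3^2 = 9 ≡ 9 (mod 1189)
3^4 ≡ 9^2 = 81 ≡ 81 (mod 1189)
3^8 ≡ 81^2 = 6561 ≡ 616 (mod 1189)
3^16 ≡ 616^2 = 379456 ≡ 165 (mod 1189)
3^32 ≡ 165^2 = 27225 ≡ 1067 (mod 1189)
3^64 ≡ 1067^2 = 1138489 ≡ 616 (mod 1189)
3^128 ≡ 616^2 = 379456 ≡ 165 (mod 1189)
3^256 ≡ 165^2 = 27225 ≡ 1067 (mod 1189)
3^512 ≡ 1067^2 = 1138489 ≡ 616 (mod 1189)
3^1024 ≡ 616^2 = 379456 ≡ 165 (mod 1189)
1188 = 1024 + 128 + 32 + 4 in binary powers of 2.
So 3^1188 ≡ 165 · 165 · 1067 · 81 ≡ 1147 (mod 1189).
Since 1147 ≠ 1, base 3 is a Fermat witness: 1189 is composite.

1147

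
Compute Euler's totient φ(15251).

15000

Factor: 15251 = 101 · 151.
φ(15251) = (101−1) · (151−1) = 100 · 150 = 15000.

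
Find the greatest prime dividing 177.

59

177 = 3 · 59
59 is prime.
So 177 = 3 · 59; the largest prime factor is 59.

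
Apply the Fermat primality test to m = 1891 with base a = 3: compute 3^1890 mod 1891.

1

3^1 ≡ 3 (mod 1891)
3^2 ≡ 3^2 = 9 ≡ 9 (mod 1891)
3^4 ≡ 9^2 = 81 ≡ 81 (mod 1891)
3^8 ≡ 81^2 = 6561 ≡ 888 (mod 1891)
3^16 ≡ 888^2 = 788544 ≡ 1888 (mod 1891)
3^32 ≡ 1888^2 = 3564544 ≡ 9 (mod 1891)
3^64 ≡ 9^2 = 81 ≡ 81 (mod 1891)
3^128 ≡ 81^2 = 6561 ≡ 888 (mod 1891)
3^256 ≡ 888^2 = 788544 ≡ 1888 (mod 1891)
3^512 ≡ 1888^2 = 3564544 ≡ 9 (mod 1891)
3^1024 ≡ 9^2 = 81 ≡ 81 (mod 1891)
1890 = 1024 + 512 + 256 + 64 + 32 + 2 in binary powers of 2.
So 3^1890 ≡ 81 · 9 · 1888 · 81 · 9 · 9 ≡ 1 (mod 1891).
Since the result is 1, base 3 gives no evidence that 1891 is composite.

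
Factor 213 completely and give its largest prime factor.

213 = 3 · 71
71 is prime.
So 213 = 3 · 71; the largest prime factor is 71.

71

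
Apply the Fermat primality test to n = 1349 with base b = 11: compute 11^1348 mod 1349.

1094

11^1 ≡ 11 (mod 1349)
11^2 ≡ 11^2 = 121 ≡ 121 (mod 1349)
11^4 ≡ 121^2 = 14641 ≡ 1151 (mod 1349)
11^8 ≡ 1151^2 = 1324801 ≡ 83 (mod 1349)
11^16 ≡ 83^2 = 6889 ≡ 144 (mod 1349)
11^32 ≡ 144^2 = 20736 ≡ 501 (mod 1349)
11^64 ≡ 501^2 = 251001 ≡ 87 (mod 1349)
11^128 ≡ 87^2 = 7569 ≡ 824 (mod 1349)
11^256 ≡ 824^2 = 678976 ≡ 429 (mod 1349)
11^512 ≡ 429^2 = 184041 ≡ 577 (mod 1349)
11^1024 ≡ 577^2 = 332929 ≡ 1075 (mod 1349)
1348 = 1024 + 256 + 64 + 4 in binary powers of 2.
So 11^1348 ≡ 1075 · 429 · 87 · 1151 ≡ 1094 (mod 1349).
Since 1094 ≠ 1, base 11 is a Fermat witness: 1349 is composite.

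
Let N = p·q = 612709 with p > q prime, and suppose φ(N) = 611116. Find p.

φ(n) = (p−1)(q−1) = n − (p+q) + 1, so p + q = 612709 − 611116 + 1 = 1594.
p and q are the roots of t² − 1594t + 612709 = 0.
Discriminant: 1594² − 4·612709 = 2540836 − 2450836 = 90000; √90000 = 300.
q = (1594 − 300)/2 = 647, p = (1594 + 300)/2 = 947.
Check: 647 · 947 = 612709.

947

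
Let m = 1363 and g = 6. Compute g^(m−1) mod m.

397

6^1 ≡ 6 (mod 1363)
6^2 ≡ 6^2 = 36 ≡ 36 (mod 1363)
6^4 ≡ 36^2 = 1296 ≡ 1296 (mod 1363)
6^8 ≡ 1296^2 = 1679616 ≡ 400 (mod 1363)
6^16 ≡ 400^2 = 160000 ≡ 529 (mod 1363)
6^32 ≡ 529^2 = 279841 ≡ 426 (mod 1363)
6^64 ≡ 426^2 = 181476 ≡ 197 (mod 1363)
6^128 ≡ 197^2 = 38809 ≡ 645 (mod 1363)
6^256 ≡ 645^2 = 416025 ≡ 310 (mod 1363)
6^512 ≡ 310^2 = 96100 ≡ 690 (mod 1363)
6^1024 ≡ 690^2 = 476100 ≡ 413 (mod 1363)
1362 = 1024 + 256 + 64 + 16 + 2 in binary powers of 2.
So 6^1362 ≡ 413 · 310 · 197 · 529 · 36 ≡ 397 (mod 1363).
Since 397 ≠ 1, base 6 is a Fermat witness: 1363 is composite.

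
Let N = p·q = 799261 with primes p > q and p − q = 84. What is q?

Since p = q + 84, we have 799261 = q(q + 84), so q² + 84q − 799261 = 0.
Discriminant: 84² + 4·799261 = 7056 + 3197044 = 3204100; √3204100 = 1790.
q = (−84 + 1790)/2 = 853, and p = q + 84 = 937.
Check: 853 · 937 = 799261.

853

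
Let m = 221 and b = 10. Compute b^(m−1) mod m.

10^1 ≡ 10 (mod 221)
10^2 ≡ 10^2 = 100 ≡ 100 (mod 221)
10^4 ≡ 100^2 = 10000 ≡ 55 (mod 221)
10^8 ≡ 55^2 = 3025 ≡ 152 (mod 221)
10^16 ≡ 152^2 = 23104 ≡ 120 (mod 221)
10^32 ≡ 120^2 = 14400 ≡ 35 (mod 221)
10^64 ≡ 35^2 = 1225 ≡ 120 (mod 221)
10^128 ≡ 120^2 = 14400 ≡ 35 (mod 221)
220 = 128 + 64 + 16 + 8 + 4 in binary powers of 2.
So 10^220 ≡ 35 · 120 · 120 · 152 · 55 ≡ 81 (mod 221).
Since 81 ≠ 1, base 10 is a Fermat witness: 221 is composite.

81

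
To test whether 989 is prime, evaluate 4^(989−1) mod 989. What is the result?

4^1 ≡ 4 (mod 989)
4^2 ≡ 4^2 = 16 ≡ 16 (mod 989)
4^4 ≡ 16^2 = 256 ≡ 256 (mod 989)
4^8 ≡ 256^2 = 65536 ≡ 262 (mod 989)
4^16 ≡ 262^2 = 68644 ≡ 403 (mod 989)
4^32 ≡ 403^2 = 162409 ≡ 213 (mod 989)
4^64 ≡ 213^2 = 45369 ≡ 864 (mod 989)
4^128 ≡ 864^2 = 746496 ≡ 790 (mod 989)
4^256 ≡ 790^2 = 624100 ≡ 41 (mod 989)
4^512 ≡ 41^2 = 1681 ≡ 692 (mod 989)
988 = 512 + 256 + 128 + 64 + 16 + 8 + 4 in binary powers of 2.
So 4^988 ≡ 692 · 41 · 790 · 864 · 403 · 262 · 256 ≡ 864 (mod 989).
Since 864 ≠ 1, base 4 is a Fermat witness: 989 is composite.

864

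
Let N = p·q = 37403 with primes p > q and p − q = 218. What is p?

331

Since p = q + 218, we have 37403 = q(q + 218), so q² + 218q − 37403 = 0.
Discriminant: 218² + 4·37403 = 47524 + 149612 = 197136; √197136 = 444.
q = (−218 + 444)/2 = 113, and p = q + 218 = 331.
Check: 113 · 331 = 37403.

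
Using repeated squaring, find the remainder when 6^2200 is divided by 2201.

1823

6^1 ≡ 6 (mod 2201)
6^2 ≡ 6^2 = 36 ≡ 36 (mod 2201)
6^4 ≡ 36^2 = 1296 ≡ 1296 (mod 2201)
6^8 ≡ 1296^2 = 1679616 ≡ 253 (mod 2201)
6^16 ≡ 253^2 = 64009 ≡ 180 (mod 2201)
6^32 ≡ 180^2 = 32400 ≡ 1586 (mod 2201)
6^64 ≡ 1586^2 = 2515396 ≡ 1854 (mod 2201)
6^128 ≡ 1854^2 = 3437316 ≡ 1555 (mod 2201)
6^256 ≡ 1555^2 = 2418025 ≡ 1327 (mod 2201)
6^512 ≡ 1327^2 = 1760929 ≡ 129 (mod 2201)
6^1024 ≡ 129^2 = 16641 ≡ 1234 (mod 2201)
6^2048 ≡ 1234^2 = 1522756 ≡ 1865 (mod 2201)
2200 = 2048 + 128 + 16 + 8 in binary powers of 2.
So 6^2200 ≡ 1865 · 1555 · 180 · 253 ≡ 1823 (mod 2201).
Since 1823 ≠ 1, base 6 is a Fermat witness: 2201 is composite.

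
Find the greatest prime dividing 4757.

4757 = 67 · 71
71 is prime.
So 4757 = 67 · 71; the largest prime factor is 71.

71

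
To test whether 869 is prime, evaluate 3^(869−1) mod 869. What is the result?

115

3^1 ≡ 3 (mod 869)
3^2 ≡ 3^2 = 9 ≡ 9 (mod 869)
3^4 ≡ 9^2 = 81 ≡ 81 (mod 869)
3^8 ≡ 81^2 = 6561 ≡ 478 (mod 869)
3^16 ≡ 478^2 = 228484 ≡ 806 (mod 869)
3^32 ≡ 806^2 = 649636 ≡ 493 (mod 869)
3^64 ≡ 493^2 = 243049 ≡ 598 (mod 869)
3^128 ≡ 598^2 = 357604 ≡ 445 (mod 869)
3^256 ≡ 445^2 = 198025 ≡ 762 (mod 869)
3^512 ≡ 762^2 = 580644 ≡ 152 (mod 869)
868 = 512 + 256 + 64 + 32 + 4 in binary powers of 2.
So 3^868 ≡ 152 · 762 · 598 · 493 · 81 ≡ 115 (mod 869).
Since 115 ≠ 1, base 3 is a Fermat witness: 869 is composite.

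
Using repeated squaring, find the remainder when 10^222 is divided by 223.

1

10^1 ≡ 10 (mod 223)
10^2 ≡ 10^2 = 100 ≡ 100 (mod 223)
10^4 ≡ 100^2 = 10000 ≡ 188 (mod 223)
10^8 ≡ 188^2 = 35344 ≡ 110 (mod 223)
10^16 ≡ 110^2 = 12100 ≡ 58 (mod 223)
10^32 ≡ 58^2 = 3364 ≡ 19 (mod 223)
10^64 ≡ 19^2 = 361 ≡ 138 (mod 223)
10^128 ≡ 138^2 = 19044 ≡ 89 (mod 223)
222 = 128 + 64 + 16 + 8 + 4 + 2 in binary powers of 2.
So 10^222 ≡ 89 · 138 · 58 · 110 · 188 · 100 ≡ 1 (mod 223).
Since the result is 1, base 10 gives no evidence that 223 is composite.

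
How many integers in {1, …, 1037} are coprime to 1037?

Factor: 1037 = 17 · 61.
φ(1037) = (17−1) · (61−1) = 16 · 60 = 960.

960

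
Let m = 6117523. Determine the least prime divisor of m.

6117523 is odd.
Digit sum 25, not divisible by 3.
Ends in 3: not divisible by 5.
7: 6117523 = 7·873931 + 6
11: 6117523 = 11·556138 + 5
13: 6117523 = 13·470578 + 9
17: 6117523 = 17·359854 + 5
19: 6117523 = 19·321974 + 17
23: 6117523 = 23·265979 + 6
29: 6117523 = 29·210949 + 2
31: 6117523 = 31·197339 + 14
37: 6117523 = 37·165338 + 17
41: 6117523 = 41·149207 + 36
43: 6117523 = 43·142267 + 42
47: 6117523 = 47·130160 + 3
53: 6117523 = 53·115424 + 51
59: 6117523 = 59·103686 + 49
61: 6117523 = 61·100287 + 16
67: 6117523 = 67·91306 + 21
71: 6117523 = 71·86162 + 21
73: 6117523 = 73·83801 + 50
79: 6117523 = 79·77437

79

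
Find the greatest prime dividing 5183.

73

5183 = 71 · 73
73 is prime.
So 5183 = 71 · 73; the largest prime factor is 73.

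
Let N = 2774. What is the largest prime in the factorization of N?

2774 = 2 · 1387
1387 = 19 · 73
73 is prime.
So 2774 = 2 · 19 · 73; the largest prime factor is 73.

73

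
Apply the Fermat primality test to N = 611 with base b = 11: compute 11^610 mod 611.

335

11^1 ≡ 11 (mod 611)
11^2 ≡ 11^2 = 121 ≡ 121 (mod 611)
11^4 ≡ 121^2 = 14641 ≡ 588 (mod 611)
11^8 ≡ 588^2 = 345744 ≡ 529 (mod 611)
11^16 ≡ 529^2 = 279841 ≡ 3 (mod 611)
11^32 ≡ 3^2 = 9 ≡ 9 (mod 611)
11^64 ≡ 9^2 = 81 ≡ 81 (mod 611)
11^128 ≡ 81^2 = 6561 ≡ 451 (mod 611)
11^256 ≡ 451^2 = 203401 ≡ 549 (mod 611)
11^512 ≡ 549^2 = 301401 ≡ 178 (mod 611)
610 = 512 + 64 + 32 + 2 in binary powers of 2.
So 11^610 ≡ 178 · 81 · 9 · 121 ≡ 335 (mod 611).
Since 335 ≠ 1, base 11 is a Fermat witness: 611 is composite.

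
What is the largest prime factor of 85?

17

85 = 5 · 17
17 is prime.
So 85 = 5 · 17; the largest prime factor is 17.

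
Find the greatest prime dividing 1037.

61

1037 = 17 · 61
61 is prime.
So 1037 = 17 · 61; the largest prime factor is 61.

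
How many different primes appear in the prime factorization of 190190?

190190 = 2 · 95095
95095 = 5 · 19019
19019 = 7 · 2717
2717 = 11 · 247
247 = 13 · 19
190190 = 2 · 5 · 7 · 11 · 13 · 19, which has 6 distinct prime factors.

6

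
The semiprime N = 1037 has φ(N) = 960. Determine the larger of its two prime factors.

φ(n) = (p−1)(q−1) = n − (p+q) + 1, so p + q = 1037 − 960 + 1 = 78.
p and q are the roots of t² − 78t + 1037 = 0.
Discriminant: 78² − 4·1037 = 6084 − 4148 = 1936; √1936 = 44.
q = (78 − 44)/2 = 17, p = (78 + 44)/2 = 61.
Check: 17 · 61 = 1037.

61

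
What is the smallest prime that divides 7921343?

67

7921343 is odd.
Digit sum 29, not divisible by 3.
Ends in 3: not divisible by 5.
7: 7921343 = 7·1131620 + 3
11: 7921343 = 11·720122 + 1
13: 7921343 = 13·609334 + 1
17: 7921343 = 17·465961 + 6
19: 7921343 = 19·416912 + 15
23: 7921343 = 23·344406 + 5
29: 7921343 = 29·273149 + 22
31: 7921343 = 31·255527 + 6
37: 7921343 = 37·214090 + 13
41: 7921343 = 41·193203 + 20
43: 7921343 = 43·184217 + 12
47: 7921343 = 47·168539 + 10
53: 7921343 = 53·149459 + 16
59: 7921343 = 59·134260 + 3
61: 7921343 = 61·129858 + 5
67: 7921343 = 67·118229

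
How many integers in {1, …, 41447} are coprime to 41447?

34200

Factor: 41447 = 7 · 31 · 191.
φ(41447) = (7−1) · (31−1) · (191−1) = 6 · 30 · 190 = 34200.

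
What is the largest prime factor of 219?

219 = 3 · 73
73 is prime.
So 219 = 3 · 73; the largest prime factor is 73.

73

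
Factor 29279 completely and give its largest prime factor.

67

29279 = 19 · 1541
1541 = 23 · 67
67 is prime.
So 29279 = 19 · 23 · 67; the largest prime factor is 67.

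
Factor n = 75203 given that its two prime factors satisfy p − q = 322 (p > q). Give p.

Since p = q + 322, we have 75203 = q(q + 322), so q² + 322q − 75203 = 0.
Discriminant: 322² + 4·75203 = 103684 + 300812 = 404496; √404496 = 636.
q = (−322 + 636)/2 = 157, and p = q + 322 = 479.
Check: 157 · 479 = 75203.

479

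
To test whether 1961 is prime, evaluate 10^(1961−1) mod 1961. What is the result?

10^1 ≡ 10 (mod 1961)
10^2 ≡ 10^2 = 100 ≡ 100 (mod 1961)
10^4 ≡ 100^2 = 10000 ≡ 195 (mod 1961)
10^8 ≡ 195^2 = 38025 ≡ 766 (mod 1961)
10^16 ≡ 766^2 = 586756 ≡ 417 (mod 1961)
10^32 ≡ 417^2 = 173889 ≡ 1321 (mod 1961)
10^64 ≡ 1321^2 = 1745041 ≡ 1712 (mod 1961)
10^128 ≡ 1712^2 = 2930944 ≡ 1210 (mod 1961)
10^256 ≡ 1210^2 = 1464100 ≡ 1194 (mod 1961)
10^512 ≡ 1194^2 = 1425636 ≡ 1950 (mod 1961)
10^1024 ≡ 1950^2 = 3802500 ≡ 121 (mod 1961)
1960 = 1024 + 512 + 256 + 128 + 32 + 8 in binary powers of 2.
So 10^1960 ≡ 121 · 1950 · 1194 · 1210 · 1321 · 766 ≡ 121 (mod 1961).
Since 121 ≠ 1, base 10 is a Fermat witness: 1961 is composite.

121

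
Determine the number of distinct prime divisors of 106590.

106590 = 2 · 53295
53295 = 3 · 17765
17765 = 5 · 3553
3553 = 11 · 323
323 = 17 · 19
106590 = 2 · 3 · 5 · 11 · 17 · 19, which has 6 distinct prime factors.

6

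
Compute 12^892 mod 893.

178

12^1 ≡ 12 (mod 893)
12^2 ≡ 12^2 = 144 ≡ 144 (mod 893)
12^4 ≡ 144^2 = 20736 ≡ 197 (mod 893)
12^8 ≡ 197^2 = 38809 ≡ 410 (mod 893)
12^16 ≡ 410^2 = 168100 ≡ 216 (mod 893)
12^32 ≡ 216^2 = 46656 ≡ 220 (mod 893)
12^64 ≡ 220^2 = 48400 ≡ 178 (mod 893)
12^128 ≡ 178^2 = 31684 ≡ 429 (mod 893)
12^256 ≡ 429^2 = 184041 ≡ 83 (mod 893)
12^512 ≡ 83^2 = 6889 ≡ 638 (mod 893)
892 = 512 + 256 + 64 + 32 + 16 + 8 + 4 in binary powers of 2.
So 12^892 ≡ 638 · 83 · 178 · 220 · 216 · 410 · 197 ≡ 178 (mod 893).
Since 178 ≠ 1, base 12 is a Fermat witness: 893 is composite.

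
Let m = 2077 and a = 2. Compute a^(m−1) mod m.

963

2^1 ≡ 2 (mod 2077)
2^2 ≡ 2^2 = 4 ≡ 4 (mod 2077)
2^4 ≡ 4^2 = 16 ≡ 16 (mod 2077)
2^8 ≡ 16^2 = 256 ≡ 256 (mod 2077)
2^16 ≡ 256^2 = 65536 ≡ 1149 (mod 2077)
2^32 ≡ 1149^2 = 1320201 ≡ 1306 (mod 2077)
2^64 ≡ 1306^2 = 1705636 ≡ 419 (mod 2077)
2^128 ≡ 419^2 = 175561 ≡ 1093 (mod 2077)
2^256 ≡ 1093^2 = 1194649 ≡ 374 (mod 2077)
2^512 ≡ 374^2 = 139876 ≡ 717 (mod 2077)
2^1024 ≡ 717^2 = 514089 ≡ 1070 (mod 2077)
2^2048 ≡ 1070^2 = 1144900 ≡ 473 (mod 2077)
2076 = 2048 + 16 + 8 + 4 in binary powers of 2.
So 2^2076 ≡ 473 · 1149 · 256 · 16 ≡ 963 (mod 2077).
Since 963 ≠ 1, base 2 is a Fermat witness: 2077 is composite.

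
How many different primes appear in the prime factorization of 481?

2

481 = 13 · 37
481 = 13 · 37, which has 2 distinct prime factors.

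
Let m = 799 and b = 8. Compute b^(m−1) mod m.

4

8^1 ≡ 8 (mod 799)
8^2 ≡ 8^2 = 64 ≡ 64 (mod 799)
8^4 ≡ 64^2 = 4096 ≡ 101 (mod 799)
8^8 ≡ 101^2 = 10201 ≡ 613 (mod 799)
8^16 ≡ 613^2 = 375769 ≡ 239 (mod 799)
8^32 ≡ 239^2 = 57121 ≡ 392 (mod 799)
8^64 ≡ 392^2 = 153664 ≡ 256 (mod 799)
8^128 ≡ 256^2 = 65536 ≡ 18 (mod 799)
8^256 ≡ 18^2 = 324 ≡ 324 (mod 799)
8^512 ≡ 324^2 = 104976 ≡ 307 (mod 799)
798 = 512 + 256 + 16 + 8 + 4 + 2 in binary powers of 2.
So 8^798 ≡ 307 · 324 · 239 · 613 · 101 · 64 ≡ 4 (mod 799).
Since 4 ≠ 1, base 8 is a Fermat witness: 799 is composite.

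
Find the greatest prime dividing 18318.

18318 = 2 · 9159
9159 = 3 · 3053
3053 = 43 · 71
71 is prime.
So 18318 = 2 · 3 · 43 · 71; the largest prime factor is 71.

71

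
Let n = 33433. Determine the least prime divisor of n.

33433 is odd.
Digit sum 16, not divisible by 3.
Ends in 3: not divisible by 5.
7: 33433 = 7·4776 + 1
11: 33433 = 11·3039 + 4
13: 33433 = 13·2571 + 10
17: 33433 = 17·1966 + 11
19: 33433 = 19·1759 + 12
23: 33433 = 23·1453 + 14
29: 33433 = 29·1152 + 25
31: 33433 = 31·1078 + 15
37: 33433 = 37·903 + 22
41: 33433 = 41·815 + 18
43: 33433 = 43·777 + 22
47: 33433 = 47·711 + 16
53: 33433 = 53·630 + 43
59: 33433 = 59·566 + 39
61: 33433 = 61·548 + 5
67: 33433 = 67·499

67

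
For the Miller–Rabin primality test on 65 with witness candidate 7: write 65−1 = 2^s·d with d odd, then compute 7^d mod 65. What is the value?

65 − 1 = 64 = 2^6 · 1, so d = 1.
7^1 ≡ 7 (mod 65)
1 = 1 in binary powers of 2.
So 7^1 ≡ 7 ≡ 7 (mod 65).
Squaring chain: 7 → 49 → 61 → 16 → 61 → 16; never reaches −1, so base 7 is a Miller–Rabin witness that 65 is composite.

7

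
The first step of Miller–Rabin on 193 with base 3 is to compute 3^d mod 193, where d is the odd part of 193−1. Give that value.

193 − 1 = 192 = 2^6 · 3, so d = 3.
3^1 ≡ 3 (mod 193)
3^2 ≡ 3^2 = 9 ≡ 9 (mod 193)
3 = 2 + 1 in binary powers of 2.
So 3^3 ≡ 9 · 3 ≡ 27 (mod 193).
Squaring chain: 27 → 150 → 112 → 192 → 1 → 1; reaches −1, so base 3 does not prove 193 composite.

27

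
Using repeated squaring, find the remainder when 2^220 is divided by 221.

2^1 ≡ 2 (mod 221)
2^2 ≡ 2^2 = 4 ≡ 4 (mod 221)
2^4 ≡ 4^2 = 16 ≡ 16 (mod 221)
2^8 ≡ 16^2 = 256 ≡ 35 (mod 221)
2^16 ≡ 35^2 = 1225 ≡ 120 (mod 221)
2^32 ≡ 120^2 = 14400 ≡ 35 (mod 221)
2^64 ≡ 35^2 = 1225 ≡ 120 (mod 221)
2^128 ≡ 120^2 = 14400 ≡ 35 (mod 221)
220 = 128 + 64 + 16 + 8 + 4 in binary powers of 2.
So 2^220 ≡ 35 · 120 · 120 · 35 · 16 ≡ 16 (mod 221).
Since 16 ≠ 1, base 2 is a Fermat witness: 221 is composite.

16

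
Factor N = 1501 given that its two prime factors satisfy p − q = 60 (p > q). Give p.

Since p = q + 60, we have 1501 = q(q + 60), so q² + 60q − 1501 = 0.
Discriminant: 60² + 4·1501 = 3600 + 6004 = 9604; √9604 = 98.
q = (−60 + 98)/2 = 19, and p = q + 60 = 79.
Check: 19 · 79 = 1501.

79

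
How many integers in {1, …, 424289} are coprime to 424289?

Factor: 424289 = 19 · 137 · 163.
φ(424289) = (19−1) · (137−1) · (163−1) = 18 · 136 · 162 = 396576.

396576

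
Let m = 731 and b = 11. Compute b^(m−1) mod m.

11^1 ≡ 11 (mod 731)
11^2 ≡ 11^2 = 121 ≡ 121 (mod 731)
11^4 ≡ 121^2 = 14641 ≡ 21 (mod 731)
11^8 ≡ 21^2 = 441 ≡ 441 (mod 731)
11^16 ≡ 441^2 = 194481 ≡ 35 (mod 731)
11^32 ≡ 35^2 = 1225 ≡ 494 (mod 731)
11^64 ≡ 494^2 = 244036 ≡ 613 (mod 731)
11^128 ≡ 613^2 = 375769 ≡ 35 (mod 731)
11^256 ≡ 35^2 = 1225 ≡ 494 (mod 731)
11^512 ≡ 494^2 = 244036 ≡ 613 (mod 731)
730 = 512 + 128 + 64 + 16 + 8 + 2 in binary powers of 2.
So 11^730 ≡ 613 · 35 · 613 · 35 · 441 · 121 ≡ 508 (mod 731).
Since 508 ≠ 1, base 11 is a Fermat witness: 731 is composite.

508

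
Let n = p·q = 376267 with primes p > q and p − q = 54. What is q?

587

Since p = q + 54, we have 376267 = q(q + 54), so q² + 54q − 376267 = 0.
Discriminant: 54² + 4·376267 = 2916 + 1505068 = 1507984; √1507984 = 1228.
q = (−54 + 1228)/2 = 587, and p = q + 54 = 641.
Check: 587 · 641 = 376267.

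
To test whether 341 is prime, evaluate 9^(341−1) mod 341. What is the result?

67

9^1 ≡ 9 (mod 341)
9^2 ≡ 9^2 = 81 ≡ 81 (mod 341)
9^4 ≡ 81^2 = 6561 ≡ 82 (mod 341)
9^8 ≡ 82^2 = 6724 ≡ 245 (mod 341)
9^16 ≡ 245^2 = 60025 ≡ 9 (mod 341)
9^32 ≡ 9^2 = 81 ≡ 81 (mod 341)
9^64 ≡ 81^2 = 6561 ≡ 82 (mod 341)
9^128 ≡ 82^2 = 6724 ≡ 245 (mod 341)
9^256 ≡ 245^2 = 60025 ≡ 9 (mod 341)
340 = 256 + 64 + 16 + 4 in binary powers of 2.
So 9^340 ≡ 9 · 82 · 9 · 82 ≡ 67 (mod 341).
Since 67 ≠ 1, base 9 is a Fermat witness: 341 is composite.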